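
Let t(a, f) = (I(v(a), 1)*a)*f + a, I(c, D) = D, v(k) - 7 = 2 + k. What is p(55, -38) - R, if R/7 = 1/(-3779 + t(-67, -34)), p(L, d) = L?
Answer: 12321/224 ≈ 55.004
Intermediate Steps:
v(k) = 9 + k (v(k) = 7 + (2 + k) = 9 + k)
t(a, f) = a + a*f (t(a, f) = (1*a)*f + a = a*f + a = a + a*f)
R = -1/224 (R = 7/(-3779 - 67*(1 - 34)) = 7/(-3779 - 67*(-33)) = 7/(-3779 + 2211) = 7/(-1568) = 7*(-1/1568) = -1/224 ≈ -0.0044643)
p(55, -38) - R = 55 - 1*(-1/224) = 55 + 1/224 = 12321/224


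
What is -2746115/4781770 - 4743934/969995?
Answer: -389971063117/71358353710 ≈ -5.4650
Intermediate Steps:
-2746115/4781770 - 4743934/969995 = -2746115*1/4781770 - 4743934*1/969995 = -549223/956354 - 364918/74615 = -389971063117/71358353710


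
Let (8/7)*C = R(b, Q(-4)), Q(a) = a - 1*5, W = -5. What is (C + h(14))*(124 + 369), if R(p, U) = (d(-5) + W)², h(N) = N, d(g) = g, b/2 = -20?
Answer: 100079/2 ≈ 50040.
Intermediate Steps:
b = -40 (b = 2*(-20) = -40)
Q(a) = -5 + a (Q(a) = a - 5 = -5 + a)
R(p, U) = 100 (R(p, U) = (-5 - 5)² = (-10)² = 100)
C = 175/2 (C = (7/8)*100 = 175/2 ≈ 87.500)
(C + h(14))*(124 + 369) = (175/2 + 14)*(124 + 369) = (203/2)*493 = 100079/2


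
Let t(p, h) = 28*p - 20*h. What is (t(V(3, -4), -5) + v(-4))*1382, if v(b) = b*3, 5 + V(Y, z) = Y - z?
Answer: 199008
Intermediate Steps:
V(Y, z) = -5 + Y - z (V(Y, z) = -5 + (Y - z) = -5 + Y - z)
t(p, h) = -20*h + 28*p
v(b) = 3*b
(t(V(3, -4), -5) + v(-4))*1382 = ((-20*(-5) + 28*(-5 + 3 - 1*(-4))) + 3*(-4))*1382 = ((100 + 28*(-5 + 3 + 4)) - 12)*1382 = ((100 + 28*2) - 12)*1382 = ((100 + 56) - 12)*1382 = (156 - 12)*1382 = 144*1382 = 199008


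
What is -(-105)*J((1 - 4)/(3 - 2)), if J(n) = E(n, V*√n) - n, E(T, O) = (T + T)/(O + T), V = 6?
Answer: 105*(5*I + 6*√3)/(I + 2*√3) ≈ 331.15 + 55.959*I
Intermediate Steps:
E(T, O) = 2*T/(O + T) (E(T, O) = (2*T)/(O + T) = 2*T/(O + T))
J(n) = -n + 2*n/(n + 6*√n) (J(n) = 2*n/(6*√n + n) - n = 2*n/(n + 6*√n) - n = -n + 2*n/(n + 6*√n))
-(-105)*J((1 - 4)/(3 - 2)) = -(-105)*((1 - 4)/(3 - 2))*(2 - (1 - 4)/(3 - 2) - 6*√(1 - 4)/√(3 - 2))/((1 - 4)/(3 - 2) + 6*√((1 - 4)/(3 - 2))) = -(-105)*(-3/1)*(2 - (-3)/1 - 6*√(-3))/(-3/1 + 6*√(-3/1)) = -(-105)*(-3*1)*(2 - (-3) - 6*I*√3)/(-3*1 + 6*√(-3*1)) = -(-105)*(-3*(2 - 1*(-3) - 6*I*√3)/(-3 + 6*√(-3))) = -(-105)*(-3*(2 + 3 - 6*I*√3)/(-3 + 6*(I*√3))) = -(-105)*(-3*(2 + 3 - 6*I*√3)/(-3 + 6*I*√3)) = -(-105)*(-3*(5 - 6*I*√3)/(-3 + 6*I*√3)) = -315*(5 - 6*I*√3)/(-3 + 6*I*√3)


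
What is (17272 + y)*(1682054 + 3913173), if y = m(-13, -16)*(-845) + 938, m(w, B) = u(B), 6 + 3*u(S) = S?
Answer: 409682520940/3 ≈ 1.3656e+11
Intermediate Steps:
u(S) = -2 + S/3
m(w, B) = -2 + B/3
y = 21404/3 (y = (-2 + (⅓)*(-16))*(-845) + 938 = (-2 - 16/3)*(-845) + 938 = -22/3*(-845) + 938 = 18590/3 + 938 = 21404/3 ≈ 7134.7)
(17272 + y)*(1682054 + 3913173) = (17272 + 21404/3)*(1682054 + 3913173) = (73220/3)*5595227 = 409682520940/3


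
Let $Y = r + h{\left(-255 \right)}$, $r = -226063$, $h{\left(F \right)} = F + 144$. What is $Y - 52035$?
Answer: $-278209$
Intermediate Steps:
$h{\left(F \right)} = 144 + F$
$Y = -226174$ ($Y = -226063 + \left(144 - 255\right) = -226063 - 111 = -226174$)
$Y - 52035 = -226174 - 52035 = -278209$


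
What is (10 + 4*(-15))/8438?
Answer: -25/4219 ≈ -0.0059256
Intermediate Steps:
(10 + 4*(-15))/8438 = (10 - 60)*(1/8438) = -50*1/8438 = -25/4219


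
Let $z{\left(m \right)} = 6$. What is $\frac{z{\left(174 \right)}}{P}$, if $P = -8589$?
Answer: $- \frac{2}{2863} \approx -0.00069857$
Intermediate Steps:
$\frac{z{\left(174 \right)}}{P} = \frac{6}{-8589} = 6 \left(- \frac{1}{8589}\right) = - \frac{2}{2863}$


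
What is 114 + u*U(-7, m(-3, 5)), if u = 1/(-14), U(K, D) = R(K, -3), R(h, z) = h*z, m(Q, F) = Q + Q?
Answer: 225/2 ≈ 112.50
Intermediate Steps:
m(Q, F) = 2*Q
U(K, D) = -3*K (U(K, D) = K*(-3) = -3*K)
u = -1/14 ≈ -0.071429
114 + u*U(-7, m(-3, 5)) = 114 - (-3)*(-7)/14 = 114 - 1/14*21 = 114 - 3/2 = 225/2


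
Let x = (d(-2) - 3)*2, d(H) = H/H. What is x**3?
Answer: -64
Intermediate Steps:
d(H) = 1
x = -4 (x = (1 - 3)*2 = -2*2 = -4)
x**3 = (-4)**3 = -64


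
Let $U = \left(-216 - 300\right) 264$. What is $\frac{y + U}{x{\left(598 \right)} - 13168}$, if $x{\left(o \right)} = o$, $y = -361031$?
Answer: $\frac{99451}{2514} \approx 39.559$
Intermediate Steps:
$U = -136224$ ($U = \left(-516\right) 264 = -136224$)
$\frac{y + U}{x{\left(598 \right)} - 13168} = \frac{-361031 - 136224}{598 - 13168} = - \frac{497255}{-12570} = \left(-497255\right) \left(- \frac{1}{12570}\right) = \frac{99451}{2514}$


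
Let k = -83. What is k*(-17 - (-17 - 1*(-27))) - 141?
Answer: 2100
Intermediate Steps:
k*(-17 - (-17 - 1*(-27))) - 141 = -83*(-17 - (-17 - 1*(-27))) - 141 = -83*(-17 - (-17 + 27)) - 141 = -83*(-17 - 1*10) - 141 = -83*(-17 - 10) - 141 = -83*(-27) - 141 = 2241 - 141 = 2100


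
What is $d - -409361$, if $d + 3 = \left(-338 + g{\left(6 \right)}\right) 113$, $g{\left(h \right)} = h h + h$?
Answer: $375910$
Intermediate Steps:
$g{\left(h \right)} = h + h^{2}$ ($g{\left(h \right)} = h^{2} + h = h + h^{2}$)
$d = -33451$ ($d = -3 + \left(-338 + 6 \left(1 + 6\right)\right) 113 = -3 + \left(-338 + 6 \cdot 7\right) 113 = -3 + \left(-338 + 42\right) 113 = -3 - 33448 = -33451$)
$d - -409361 = -33451 - -409361 = -33451 + 409361 = 375910$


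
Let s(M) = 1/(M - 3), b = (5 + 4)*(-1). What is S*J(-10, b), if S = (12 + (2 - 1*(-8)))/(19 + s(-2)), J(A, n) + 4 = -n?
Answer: 275/47 ≈ 5.8511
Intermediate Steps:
b = -9 (b = 9*(-1) = -9)
s(M) = 1/(-3 + M)
J(A, n) = -4 - n
S = 55/47 (S = (12 + (2 - 1*(-8)))/(19 + 1/(-3 - 2)) = (12 + (2 + 8))/(19 + 1/(-5)) = (12 + 10)/(19 - 1/5) = 22/(94/5) = 22*(5/94) = 55/47 ≈ 1.1702)
S*J(-10, b) = 55*(-4 - 1*(-9))/47 = 55*(-4 + 9)/47 = (55/47)*5 = 275/47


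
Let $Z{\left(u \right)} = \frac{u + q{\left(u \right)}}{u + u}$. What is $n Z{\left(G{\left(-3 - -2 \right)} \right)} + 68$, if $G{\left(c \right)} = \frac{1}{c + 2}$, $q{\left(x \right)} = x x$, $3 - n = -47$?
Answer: $118$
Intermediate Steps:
$n = 50$ ($n = 3 - -47 = 3 + 47 = 50$)
$q{\left(x \right)} = x^{2}$
$G{\left(c \right)} = \frac{1}{2 + c}$
$Z{\left(u \right)} = \frac{u + u^{2}}{2 u}$ ($Z{\left(u \right)} = \frac{u + u^{2}}{u + u} = \frac{u + u^{2}}{2 u}$)
$n Z{\left(G{\left(-3 - -2 \right)} \right)} + 68 = 50 \left(\frac{1}{2} + \frac{1}{2 \left(2 - 1\right)}\right) + 68 = 50 \left(\frac{1}{2} + \frac{1}{2 \cdot 1}\right) + 68 = 50 \left(\frac{1}{2} + \frac{1}{2} \cdot 1\right) + 68 = 50 \left(\frac{1}{2} + \frac{1}{2}\right) + 68 = 50 \cdot 1 + 68 = 50 + 68 = 118$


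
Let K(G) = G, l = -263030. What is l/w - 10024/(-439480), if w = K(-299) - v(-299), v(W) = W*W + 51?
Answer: 14562011053/4930471185 ≈ 2.9535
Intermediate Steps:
v(W) = 51 + W**2 (v(W) = W**2 + 51 = 51 + W**2)
w = -89751 (w = -299 - (51 + (-299)**2) = -299 - (51 + 89401) = -299 - 1*89452 = -299 - 89452 = -89751)
l/w - 10024/(-439480) = -263030/(-89751) - 10024/(-439480) = -263030*(-1/89751) - 10024*(-1/439480) = 263030/89751 + 1253/54935 = 14562011053/4930471185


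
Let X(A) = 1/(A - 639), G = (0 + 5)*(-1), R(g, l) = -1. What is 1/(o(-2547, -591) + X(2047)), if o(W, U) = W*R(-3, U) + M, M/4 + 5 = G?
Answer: 1408/3529857 ≈ 0.00039888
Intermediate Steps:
G = -5 (G = 5*(-1) = -5)
M = -40 (M = -20 + 4*(-5) = -20 - 20 = -40)
o(W, U) = -40 - W (o(W, U) = W*(-1) - 40 = -W - 40 = -40 - W)
X(A) = 1/(-639 + A)
1/(o(-2547, -591) + X(2047)) = 1/((-40 - 1*(-2547)) + 1/(-639 + 2047)) = 1/((-40 + 2547) + 1/1408) = 1/(2507 + 1/1408) = 1/(3529857/1408) = 1408/3529857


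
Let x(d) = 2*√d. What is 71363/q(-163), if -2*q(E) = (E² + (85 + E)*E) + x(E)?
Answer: -34396966/9467207 + 285452*I*√163/1543154741 ≈ -3.6333 + 0.0023617*I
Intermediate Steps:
q(E) = -√E - E²/2 - E*(85 + E)/2 (q(E) = -((E² + (85 + E)*E) + 2*√E)/2 = -((E² + E*(85 + E)) + 2*√E)/2 = -(E² + 2*√E + E*(85 + E))/2 = -√E - E²/2 - E*(85 + E)/2)
71363/q(-163) = 71363/(-√(-163) - 1*(-163)² - 85/2*(-163)) = 71363/(-I*√163 - 1*26569 + 13855/2) = 71363/(-I*√163 - 26569 + 13855/2) = 71363/(-39283/2 - I*√163)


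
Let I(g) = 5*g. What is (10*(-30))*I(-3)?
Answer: 4500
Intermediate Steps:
(10*(-30))*I(-3) = (10*(-30))*(5*(-3)) = -300*(-15) = 4500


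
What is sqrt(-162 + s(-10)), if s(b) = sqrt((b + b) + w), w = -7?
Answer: sqrt(-162 + 3*I*sqrt(3)) ≈ 0.2041 + 12.73*I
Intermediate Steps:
s(b) = sqrt(-7 + 2*b) (s(b) = sqrt((b + b) - 7) = sqrt(2*b - 7) = sqrt(-7 + 2*b))
sqrt(-162 + s(-10)) = sqrt(-162 + sqrt(-7 + 2*(-10))) = sqrt(-162 + sqrt(-7 - 20)) = sqrt(-162 + sqrt(-27)) = sqrt(-162 + 3*I*sqrt(3))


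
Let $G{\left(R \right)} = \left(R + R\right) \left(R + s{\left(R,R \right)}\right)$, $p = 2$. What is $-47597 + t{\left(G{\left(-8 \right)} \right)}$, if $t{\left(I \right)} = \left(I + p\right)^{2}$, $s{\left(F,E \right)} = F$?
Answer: $18967$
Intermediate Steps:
$G{\left(R \right)} = 4 R^{2}$ ($G{\left(R \right)} = \left(R + R\right) \left(R + R\right) = 2 R 2 R = 4 R^{2}$)
$t{\left(I \right)} = \left(2 + I\right)^{2}$ ($t{\left(I \right)} = \left(I + 2\right)^{2} = \left(2 + I\right)^{2}$)
$-47597 + t{\left(G{\left(-8 \right)} \right)} = -47597 + \left(2 + 4 \left(-8\right)^{2}\right)^{2} = -47597 + \left(2 + 4 \cdot 64\right)^{2} = -47597 + \left(2 + 256\right)^{2} = -47597 + 258^{2} = -47597 + 66564 = 18967$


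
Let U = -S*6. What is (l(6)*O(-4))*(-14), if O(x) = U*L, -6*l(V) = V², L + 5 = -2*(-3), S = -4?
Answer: 2016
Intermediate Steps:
U = 24 (U = -1*(-4)*6 = 4*6 = 24)
L = 1 (L = -5 - 2*(-3) = -5 + 6 = 1)
l(V) = -V²/6
O(x) = 24 (O(x) = 24*1 = 24)
(l(6)*O(-4))*(-14) = (-⅙*6²*24)*(-14) = (-⅙*36*24)*(-14) = -6*24*(-14) = -144*(-14) = 2016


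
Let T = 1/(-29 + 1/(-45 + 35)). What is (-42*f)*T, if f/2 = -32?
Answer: -8960/97 ≈ -92.371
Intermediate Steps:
f = -64 (f = 2*(-32) = -64)
T = -10/291 (T = 1/(-29 + 1/(-10)) = 1/(-29 - ⅒) = 1/(-291/10) = -10/291 ≈ -0.034364)
(-42*f)*T = -42*(-64)*(-10/291) = 2688*(-10/291) = -8960/97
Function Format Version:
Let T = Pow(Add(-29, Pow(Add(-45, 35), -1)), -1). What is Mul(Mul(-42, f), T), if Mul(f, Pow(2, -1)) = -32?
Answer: Rational(-8960, 97) ≈ -92.371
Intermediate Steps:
f = -64 (f = Mul(2, -32) = -64)
T = Rational(-10, 291) (T = Pow(Add(-29, Pow(-10, -1)), -1) = Pow(Add(-29, Rational(-1, 10)), -1) = Pow(Rational(-291, 10), -1) = Rational(-10, 291) ≈ -0.034364)
Mul(Mul(-42, f), T) = Mul(Mul(-42, -64), Rational(-10, 291)) = Mul(2688, Rational(-10, 291)) = Rational(-8960, 97)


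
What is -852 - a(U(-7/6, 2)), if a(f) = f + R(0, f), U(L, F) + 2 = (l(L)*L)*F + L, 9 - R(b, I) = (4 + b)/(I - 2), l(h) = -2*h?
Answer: -2931809/3438 ≈ -852.77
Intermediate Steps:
R(b, I) = 9 - (4 + b)/(-2 + I) (R(b, I) = 9 - (4 + b)/(I - 2) = 9 - (4 + b)/(-2 + I))
U(L, F) = -2 + L - 2*F*L**2 (U(L, F) = -2 + (((-2*L)*L)*F + L) = -2 + ((-2*L**2)*F + L) = -2 + (-2*F*L**2 + L) = -2 + (L - 2*F*L**2) = -2 + L - 2*F*L**2)
a(f) = f + (-22 + 9*f)/(-2 + f) (a(f) = f + (-22 - 1*0 + 9*f)/(-2 + f) = f + (-22 + 0 + 9*f)/(-2 + f) = f + (-22 + 9*f)/(-2 + f))
-852 - a(U(-7/6, 2)) = -852 - (-22 + (-2 - 7/6 - 2*2*(-7/6)**2)**2 + 7*(-2 - 7/6 - 2*2*(-7/6)**2))/(-2 + (-2 - 7/6 - 2*2*(-7/6)**2)) = -852 - (-22 + (-2 - 7/6 - 2*2*49/36)**2 + 7*(-2 - 7/6 - 2*2*49/36))/(-2 + (-2 - 7/6 - 2*2*49/36)) = -852 - (-22 + (-2 - 7/6 - 49/9)**2 + 7*(-2 - 7/6 - 49/9))/(-2 + (-2 - 7/6 - 49/9)) = -852 - (-22 + (-155/18)**2 + 7*(-155/18))/(-2 - 155/18) = -852 - (-22 + 24025/324 - 1085/18)/(-191/18) = -852 - (-18)*(-2633)/(191*324) = -852 - 1*2633/3438 = -852 - 2633/3438 = -2931809/3438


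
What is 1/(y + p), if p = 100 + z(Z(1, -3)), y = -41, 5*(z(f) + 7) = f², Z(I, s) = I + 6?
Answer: 5/309 ≈ 0.016181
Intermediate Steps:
Z(I, s) = 6 + I
z(f) = -7 + f²/5
p = 514/5 (p = 100 + (-7 + (6 + 1)²/5) = 100 + (-7 + (⅕)*7²) = 100 + (-7 + (⅕)*49) = 100 + (-7 + 49/5) = 100 + 14/5 = 514/5 ≈ 102.80)
1/(y + p) = 1/(-41 + 514/5) = 1/(309/5) = 5/309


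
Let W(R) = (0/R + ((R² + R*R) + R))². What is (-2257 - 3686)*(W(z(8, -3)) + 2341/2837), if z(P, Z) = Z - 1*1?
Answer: -13232380707/2837 ≈ -4.6642e+6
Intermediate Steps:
z(P, Z) = -1 + Z (z(P, Z) = Z - 1 = -1 + Z)
W(R) = (R + 2*R²)² (W(R) = (0 + ((R² + R²) + R))² = (0 + (2*R² + R))² = (0 + (R + 2*R²))² = (R + 2*R²)²)
(-2257 - 3686)*(W(z(8, -3)) + 2341/2837) = (-2257 - 3686)*((-1 - 3)²*(1 + 2*(-1 - 3))² + 2341/2837) = -5943*((-4)²*(1 + 2*(-4))² + 2341*(1/2837)) = -5943*(16*(1 - 8)² + 2341/2837) = -5943*(16*(-7)² + 2341/2837) = -5943*(16*49 + 2341/2837) = -5943*(784 + 2341/2837) = -5943*2226549/2837 = -13232380707/2837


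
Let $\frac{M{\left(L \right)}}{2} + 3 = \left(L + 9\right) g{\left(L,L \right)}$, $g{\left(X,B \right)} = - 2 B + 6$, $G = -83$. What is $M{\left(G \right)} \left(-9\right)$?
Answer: $229158$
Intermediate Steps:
$g{\left(X,B \right)} = 6 - 2 B$
$M{\left(L \right)} = -6 + 2 \left(6 - 2 L\right) \left(9 + L\right)$ ($M{\left(L \right)} = -6 + 2 \left(L + 9\right) \left(6 - 2 L\right) = -6 + 2 \left(9 + L\right) \left(6 - 2 L\right) = -6 + 2 \left(6 - 2 L\right) \left(9 + L\right)$)
$M{\left(G \right)} \left(-9\right) = \left(102 - -1992 - 4 \left(-83\right)^{2}\right) \left(-9\right) = \left(102 + 1992 - 27556\right) \left(-9\right) = \left(-25462\right) \left(-9\right) = 229158$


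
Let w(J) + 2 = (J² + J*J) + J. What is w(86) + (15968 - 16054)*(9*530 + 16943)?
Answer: -1852442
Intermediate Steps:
w(J) = -2 + J + 2*J² (w(J) = -2 + ((J² + J*J) + J) = -2 + ((J² + J²) + J) = -2 + (2*J² + J) = -2 + (J + 2*J²) = -2 + J + 2*J²)
w(86) + (15968 - 16054)*(9*530 + 16943) = (-2 + 86 + 2*86²) + (15968 - 16054)*(9*530 + 16943) = (-2 + 86 + 2*7396) - 86*(4770 + 16943) = (-2 + 86 + 14792) - 86*21713 = 14876 - 1867318 = -1852442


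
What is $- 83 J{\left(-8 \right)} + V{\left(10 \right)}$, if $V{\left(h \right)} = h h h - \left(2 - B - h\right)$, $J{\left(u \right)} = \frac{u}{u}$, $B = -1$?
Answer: $924$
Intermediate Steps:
$J{\left(u \right)} = 1$
$V{\left(h \right)} = -3 + h + h^{3}$ ($V{\left(h \right)} = h h h + \left(\left(-1 + h\right) - 2\right) = h^{2} h + \left(-3 + h\right) = h^{3} + \left(-3 + h\right) = -3 + h + h^{3}$)
$- 83 J{\left(-8 \right)} + V{\left(10 \right)} = \left(-83\right) 1 + \left(-3 + 10 + 10^{3}\right) = -83 + \left(-3 + 10 + 1000\right) = -83 + 1007 = 924$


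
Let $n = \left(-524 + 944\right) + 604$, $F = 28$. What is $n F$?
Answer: $28672$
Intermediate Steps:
$n = 1024$ ($n = 420 + 604 = 1024$)
$n F = 1024 \cdot 28 = 28672$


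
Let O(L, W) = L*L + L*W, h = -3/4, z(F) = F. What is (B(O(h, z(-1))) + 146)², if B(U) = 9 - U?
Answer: 6046681/256 ≈ 23620.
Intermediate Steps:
h = -¾ (h = -3*¼ = -¾ ≈ -0.75000)
O(L, W) = L² + L*W
(B(O(h, z(-1))) + 146)² = ((9 - (-3)*(-¾ - 1)/4) + 146)² = ((9 - (-3)*(-7)/(4*4)) + 146)² = ((9 - 1*21/16) + 146)² = ((9 - 21/16) + 146)² = (123/16 + 146)² = (2459/16)² = 6046681/256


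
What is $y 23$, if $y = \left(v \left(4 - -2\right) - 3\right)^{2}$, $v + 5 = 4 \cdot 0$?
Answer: $25047$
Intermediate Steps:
$v = -5$ ($v = -5 + 4 \cdot 0 = -5 + 0 = -5$)
$y = 1089$ ($y = \left(- 5 \left(4 - -2\right) - 3\right)^{2} = \left(- 5 \left(4 + 2\right) - 3\right)^{2} = \left(\left(-5\right) 6 - 3\right)^{2} = \left(-30 - 3\right)^{2} = \left(-33\right)^{2} = 1089$)
$y 23 = 1089 \cdot 23 = 25047$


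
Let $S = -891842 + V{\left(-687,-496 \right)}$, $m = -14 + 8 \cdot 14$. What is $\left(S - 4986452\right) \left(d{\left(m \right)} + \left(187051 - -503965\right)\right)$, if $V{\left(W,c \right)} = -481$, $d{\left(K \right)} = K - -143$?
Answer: $-4063744370175$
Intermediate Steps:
$m = 98$ ($m = -14 + 112 = 98$)
$d{\left(K \right)} = 143 + K$ ($d{\left(K \right)} = K + 143 = 143 + K$)
$S = -892323$ ($S = -891842 - 481 = -892323$)
$\left(S - 4986452\right) \left(d{\left(m \right)} + \left(187051 - -503965\right)\right) = \left(-892323 - 4986452\right) \left(\left(143 + 98\right) + \left(187051 - -503965\right)\right) = - 5878775 \left(241 + \left(187051 + 503965\right)\right) = - 5878775 \left(241 + 691016\right) = \left(-5878775\right) 691257 = -4063744370175$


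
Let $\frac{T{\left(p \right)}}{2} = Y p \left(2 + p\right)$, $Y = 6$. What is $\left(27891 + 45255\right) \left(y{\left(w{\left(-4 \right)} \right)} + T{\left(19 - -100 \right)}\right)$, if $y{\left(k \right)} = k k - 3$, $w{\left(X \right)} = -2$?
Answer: $12638824194$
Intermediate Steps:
$y{\left(k \right)} = -3 + k^{2}$ ($y{\left(k \right)} = k^{2} - 3 = -3 + k^{2}$)
$T{\left(p \right)} = 12 p \left(2 + p\right)$ ($T{\left(p \right)} = 2 \cdot 6 p \left(2 + p\right) = 12 p \left(2 + p\right)$)
$\left(27891 + 45255\right) \left(y{\left(w{\left(-4 \right)} \right)} + T{\left(19 - -100 \right)}\right) = \left(27891 + 45255\right) \left(\left(-3 + \left(-2\right)^{2}\right) + 12 \left(19 - -100\right) \left(2 + \left(19 - -100\right)\right)\right) = 73146 \left(\left(-3 + 4\right) + 12 \left(19 + 100\right) \left(2 + \left(19 + 100\right)\right)\right) = 73146 \left(1 + 12 \cdot 119 \left(2 + 119\right)\right) = 73146 \left(1 + 12 \cdot 119 \cdot 121\right) = 73146 \left(1 + 172788\right) = 73146 \cdot 172789 = 12638824194$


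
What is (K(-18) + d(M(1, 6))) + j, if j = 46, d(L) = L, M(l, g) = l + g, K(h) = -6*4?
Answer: 29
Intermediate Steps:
K(h) = -24
M(l, g) = g + l
(K(-18) + d(M(1, 6))) + j = (-24 + (6 + 1)) + 46 = (-24 + 7) + 46 = -17 + 46 = 29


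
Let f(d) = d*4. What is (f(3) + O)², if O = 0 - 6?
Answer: 36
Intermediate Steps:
f(d) = 4*d
O = -6
(f(3) + O)² = (4*3 - 6)² = (12 - 6)² = 6² = 36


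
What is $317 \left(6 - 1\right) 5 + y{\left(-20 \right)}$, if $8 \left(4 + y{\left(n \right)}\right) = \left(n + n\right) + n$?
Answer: $\frac{15827}{2} \approx 7913.5$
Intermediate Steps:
$y{\left(n \right)} = -4 + \frac{3 n}{8}$ ($y{\left(n \right)} = -4 + \frac{\left(n + n\right) + n}{8} = -4 + \frac{2 n + n}{8} = -4 + \frac{3 n}{8}$)
$317 \left(6 - 1\right) 5 + y{\left(-20 \right)} = 317 \left(6 - 1\right) 5 + \left(-4 + \frac{3}{8} \left(-20\right)\right) = 317 \cdot 5 \cdot 5 - \frac{23}{2} = 317 \cdot 25 - \frac{23}{2} = 7925 - \frac{23}{2} = \frac{15827}{2}$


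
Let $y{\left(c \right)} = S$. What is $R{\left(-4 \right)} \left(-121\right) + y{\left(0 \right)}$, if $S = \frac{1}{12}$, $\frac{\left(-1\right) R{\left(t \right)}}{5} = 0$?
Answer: $\frac{1}{12} \approx 0.083333$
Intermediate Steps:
$R{\left(t \right)} = 0$ ($R{\left(t \right)} = \left(-5\right) 0 = 0$)
$S = \frac{1}{12} \approx 0.083333$
$y{\left(c \right)} = \frac{1}{12}$
$R{\left(-4 \right)} \left(-121\right) + y{\left(0 \right)} = 0 \left(-121\right) + \frac{1}{12} = 0 + \frac{1}{12} = \frac{1}{12}$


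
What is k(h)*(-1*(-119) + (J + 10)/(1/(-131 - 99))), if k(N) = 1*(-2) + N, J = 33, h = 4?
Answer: -19542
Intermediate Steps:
k(N) = -2 + N
k(h)*(-1*(-119) + (J + 10)/(1/(-131 - 99))) = (-2 + 4)*(-1*(-119) + (33 + 10)/(1/(-131 - 99))) = 2*(119 + 43/(1/(-230))) = 2*(119 + 43/(-1/230)) = 2*(119 + 43*(-230)) = 2*(119 - 9890) = 2*(-9771) = -19542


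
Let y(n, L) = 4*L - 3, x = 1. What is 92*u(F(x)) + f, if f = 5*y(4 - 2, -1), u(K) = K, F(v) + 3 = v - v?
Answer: -311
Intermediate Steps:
F(v) = -3 (F(v) = -3 + (v - v) = -3 + 0 = -3)
y(n, L) = -3 + 4*L
f = -35 (f = 5*(-3 + 4*(-1)) = 5*(-3 - 4) = 5*(-7) = -35)
92*u(F(x)) + f = 92*(-3) - 35 = -276 - 35 = -311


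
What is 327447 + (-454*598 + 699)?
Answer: 56654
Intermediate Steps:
327447 + (-454*598 + 699) = 327447 + (-271492 + 699) = 327447 - 270793 = 56654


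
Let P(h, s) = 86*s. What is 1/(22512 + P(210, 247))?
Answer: 1/43754 ≈ 2.2855e-5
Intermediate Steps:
1/(22512 + P(210, 247)) = 1/(22512 + 86*247) = 1/(22512 + 21242) = 1/43754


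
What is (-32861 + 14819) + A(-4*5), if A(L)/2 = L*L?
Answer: -17242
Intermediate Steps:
A(L) = 2*L² (A(L) = 2*(L*L) = 2*L²)
(-32861 + 14819) + A(-4*5) = (-32861 + 14819) + 2*(-4*5)² = -18042 + 2*(-20)² = -18042 + 2*400 = -18042 + 800 = -17242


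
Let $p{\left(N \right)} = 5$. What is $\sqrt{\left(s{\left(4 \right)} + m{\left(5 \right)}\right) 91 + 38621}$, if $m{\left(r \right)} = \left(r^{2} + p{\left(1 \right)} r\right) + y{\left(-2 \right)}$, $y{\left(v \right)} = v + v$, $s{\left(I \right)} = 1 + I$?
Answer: $\sqrt{43262} \approx 208.0$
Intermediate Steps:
$y{\left(v \right)} = 2 v$
$m{\left(r \right)} = -4 + r^{2} + 5 r$ ($m{\left(r \right)} = \left(r^{2} + 5 r\right) + 2 \left(-2\right) = \left(r^{2} + 5 r\right) - 4 = -4 + r^{2} + 5 r$)
$\sqrt{\left(s{\left(4 \right)} + m{\left(5 \right)}\right) 91 + 38621} = \sqrt{\left(\left(1 + 4\right) + \left(-4 + 5^{2} + 5 \cdot 5\right)\right) 91 + 38621} = \sqrt{\left(5 + \left(-4 + 25 + 25\right)\right) 91 + 38621} = \sqrt{\left(5 + 46\right) 91 + 38621} = \sqrt{51 \cdot 91 + 38621} = \sqrt{4641 + 38621} = \sqrt{43262}$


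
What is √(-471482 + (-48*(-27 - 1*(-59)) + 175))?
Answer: I*√472843 ≈ 687.64*I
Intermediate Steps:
√(-471482 + (-48*(-27 - 1*(-59)) + 175)) = √(-471482 + (-48*(-27 + 59) + 175)) = √(-471482 + (-48*32 + 175)) = √(-471482 + (-1536 + 175)) = √(-471482 - 1361) = √(-472843) = I*√472843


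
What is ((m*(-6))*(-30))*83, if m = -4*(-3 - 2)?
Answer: 298800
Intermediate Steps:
m = 20 (m = -4*(-5) = 20)
((m*(-6))*(-30))*83 = ((20*(-6))*(-30))*83 = -120*(-30)*83 = 3600*83 = 298800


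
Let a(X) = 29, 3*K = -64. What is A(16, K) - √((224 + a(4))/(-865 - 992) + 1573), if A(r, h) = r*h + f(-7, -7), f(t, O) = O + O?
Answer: -1066/3 - 2*√1355985114/1857 ≈ -394.99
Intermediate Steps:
K = -64/3 (K = (⅓)*(-64) = -64/3 ≈ -21.333)
f(t, O) = 2*O
A(r, h) = -14 + h*r (A(r, h) = r*h + 2*(-7) = h*r - 14 = -14 + h*r)
A(16, K) - √((224 + a(4))/(-865 - 992) + 1573) = (-14 - 64/3*16) - √((224 + 29)/(-865 - 992) + 1573) = (-14 - 1024/3) - √(253/(-1857) + 1573) = -1066/3 - √(253*(-1/1857) + 1573) = -1066/3 - √(-253/1857 + 1573) = -1066/3 - √(2920808/1857) = -1066/3 - 2*√1355985114/1857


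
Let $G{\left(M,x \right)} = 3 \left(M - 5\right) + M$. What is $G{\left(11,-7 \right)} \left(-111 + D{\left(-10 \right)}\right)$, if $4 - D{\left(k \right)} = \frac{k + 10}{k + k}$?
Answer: $-3103$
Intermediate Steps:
$D{\left(k \right)} = 4 - \frac{10 + k}{2 k}$ ($D{\left(k \right)} = 4 - \frac{k + 10}{k + k} = 4 - \frac{10 + k}{2 k}$)
$G{\left(M,x \right)} = -15 + 4 M$ ($G{\left(M,x \right)} = 3 \left(M - 5\right) + M = 3 \left(-5 + M\right) + M = \left(-15 + 3 M\right) + M = -15 + 4 M$)
$G{\left(11,-7 \right)} \left(-111 + D{\left(-10 \right)}\right) = \left(-15 + 4 \cdot 11\right) \left(-111 + \left(\frac{7}{2} - \frac{5}{-10}\right)\right) = \left(-15 + 44\right) \left(-111 + \left(\frac{7}{2} - - \frac{1}{2}\right)\right) = 29 \left(-111 + \left(\frac{7}{2} + \frac{1}{2}\right)\right) = 29 \left(-111 + 4\right) = 29 \left(-107\right) = -3103$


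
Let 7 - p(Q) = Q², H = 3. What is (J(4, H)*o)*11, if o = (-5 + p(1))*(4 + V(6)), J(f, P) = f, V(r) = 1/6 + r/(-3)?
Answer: 286/3 ≈ 95.333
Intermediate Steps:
p(Q) = 7 - Q²
V(r) = ⅙ - r/3 (V(r) = 1*(⅙) + r*(-⅓) = ⅙ - r/3)
o = 13/6 (o = (-5 + (7 - 1*1²))*(4 + (⅙ - ⅓*6)) = (-5 + (7 - 1*1))*(4 + (⅙ - 2)) = (-5 + (7 - 1))*(4 - 11/6) = (-5 + 6)*(13/6) = 1*(13/6) = 13/6 ≈ 2.1667)
(J(4, H)*o)*11 = (4*(13/6))*11 = (26/3)*11 = 286/3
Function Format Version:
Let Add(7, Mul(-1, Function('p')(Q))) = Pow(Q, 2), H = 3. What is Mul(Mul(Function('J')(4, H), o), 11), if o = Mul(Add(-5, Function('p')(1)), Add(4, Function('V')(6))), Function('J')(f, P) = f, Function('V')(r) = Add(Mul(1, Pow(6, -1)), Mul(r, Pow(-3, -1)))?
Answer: Rational(286, 3) ≈ 95.333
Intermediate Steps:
Function('p')(Q) = Add(7, Mul(-1, Pow(Q, 2)))
Function('V')(r) = Add(Rational(1, 6), Mul(Rational(-1, 3), r)) (Function('V')(r) = Add(Mul(1, Rational(1, 6)), Mul(r, Rational(-1, 3))) = Add(Rational(1, 6), Mul(Rational(-1, 3), r)))
o = Rational(13, 6) (o = Mul(Add(-5, Add(7, Mul(-1, Pow(1, 2)))), Add(4, Add(Rational(1, 6), Mul(Rational(-1, 3), 6)))) = Mul(Add(-5, Add(7, Mul(-1, 1))), Add(4, Add(Rational(1, 6), -2))) = Mul(Add(-5, Add(7, -1)), Add(4, Rational(-11, 6))) = Mul(Add(-5, 6), Rational(13, 6)) = Mul(1, Rational(13, 6)) = Rational(13, 6) ≈ 2.1667)
Mul(Mul(Function('J')(4, H), o), 11) = Mul(Mul(4, Rational(13, 6)), 11) = Mul(Rational(26, 3), 11) = Rational(286, 3)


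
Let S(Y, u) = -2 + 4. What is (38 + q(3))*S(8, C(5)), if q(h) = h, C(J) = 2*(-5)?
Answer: 82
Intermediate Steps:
C(J) = -10
S(Y, u) = 2
(38 + q(3))*S(8, C(5)) = (38 + 3)*2 = 41*2 = 82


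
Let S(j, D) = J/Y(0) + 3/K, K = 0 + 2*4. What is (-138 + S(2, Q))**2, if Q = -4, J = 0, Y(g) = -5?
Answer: 1212201/64 ≈ 18941.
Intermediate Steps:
K = 8 (K = 0 + 8 = 8)
S(j, D) = 3/8 (S(j, D) = 0/(-5) + 3/8 = 0*(-1/5) + 3*(1/8) = 0 + 3/8 = 3/8)
(-138 + S(2, Q))**2 = (-138 + 3/8)**2 = (-1101/8)**2 = 1212201/64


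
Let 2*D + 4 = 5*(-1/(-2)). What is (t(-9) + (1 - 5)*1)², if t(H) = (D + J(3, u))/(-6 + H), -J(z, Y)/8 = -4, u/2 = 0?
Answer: 5329/144 ≈ 37.007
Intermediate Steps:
u = 0 (u = 2*0 = 0)
J(z, Y) = 32 (J(z, Y) = -8*(-4) = 32)
D = -¾ (D = -2 + (5*(-1/(-2)))/2 = -2 + (5*(-1*(-½)))/2 = -2 + (5*(½))/2 = -2 + (½)*(5/2) = -2 + 5/4 = -¾ ≈ -0.75000)
t(H) = 125/(4*(-6 + H)) (t(H) = (-¾ + 32)/(-6 + H) = 125/(4*(-6 + H)))
(t(-9) + (1 - 5)*1)² = (125/(4*(-6 - 9)) + (1 - 5)*1)² = ((125/4)/(-15) - 4*1)² = ((125/4)*(-1/15) - 4)² = (-25/12 - 4)² = (-73/12)² = 5329/144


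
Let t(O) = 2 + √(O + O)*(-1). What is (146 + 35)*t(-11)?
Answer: 362 - 181*I*√22 ≈ 362.0 - 848.96*I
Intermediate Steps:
t(O) = 2 - √2*√O (t(O) = 2 + √(2*O)*(-1) = 2 + (√2*√O)*(-1) = 2 - √2*√O)
(146 + 35)*t(-11) = (146 + 35)*(2 - √2*√(-11)) = 181*(2 - √2*I*√11) = 181*(2 - I*√22) = 362 - 181*I*√22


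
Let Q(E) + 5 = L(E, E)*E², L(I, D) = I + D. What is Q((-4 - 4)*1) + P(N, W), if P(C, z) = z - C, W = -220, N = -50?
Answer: -1199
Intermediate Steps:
L(I, D) = D + I
Q(E) = -5 + 2*E³ (Q(E) = -5 + (E + E)*E² = -5 + (2*E)*E² = -5 + 2*E³)
Q((-4 - 4)*1) + P(N, W) = (-5 + 2*((-4 - 4)*1)³) + (-220 - 1*(-50)) = (-5 + 2*(-8*1)³) + (-220 + 50) = (-5 + 2*(-8)³) - 170 = (-5 + 2*(-512)) - 170 = (-5 - 1024) - 170 = -1029 - 170 = -1199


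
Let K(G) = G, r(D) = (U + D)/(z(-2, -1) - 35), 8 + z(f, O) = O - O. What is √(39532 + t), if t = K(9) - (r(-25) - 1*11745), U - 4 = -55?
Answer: √94824546/43 ≈ 226.46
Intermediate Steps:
z(f, O) = -8 (z(f, O) = -8 + (O - O) = -8 + 0 = -8)
U = -51 (U = 4 - 55 = -51)
r(D) = 51/43 - D/43 (r(D) = (-51 + D)/(-8 - 35) = (-51 + D)/(-43) = (-51 + D)*(-1/43) = 51/43 - D/43)
t = 505346/43 (t = 9 - ((51/43 - 1/43*(-25)) - 1*11745) = 9 - ((51/43 + 25/43) - 11745) = 9 - (76/43 - 11745) = 9 - 1*(-504959/43) = 9 + 504959/43 = 505346/43 ≈ 11752.)
√(39532 + t) = √(39532 + 505346/43) = √(2205222/43) = √94824546/43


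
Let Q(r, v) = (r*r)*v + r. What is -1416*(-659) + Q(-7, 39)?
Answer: 935048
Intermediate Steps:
Q(r, v) = r + v*r² (Q(r, v) = r²*v + r = v*r² + r = r + v*r²)
-1416*(-659) + Q(-7, 39) = -1416*(-659) - 7*(1 - 7*39) = 933144 - 7*(1 - 273) = 933144 - 7*(-272) = 933144 + 1904 = 935048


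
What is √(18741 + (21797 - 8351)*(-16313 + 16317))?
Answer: 5*√2901 ≈ 269.30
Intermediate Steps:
√(18741 + (21797 - 8351)*(-16313 + 16317)) = √(18741 + 13446*4) = √(18741 + 53784) = √72525 = 5*√2901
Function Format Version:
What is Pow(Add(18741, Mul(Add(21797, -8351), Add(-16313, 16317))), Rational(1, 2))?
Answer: Mul(5, Pow(2901, Rational(1, 2))) ≈ 269.30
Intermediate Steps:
Pow(Add(18741, Mul(Add(21797, -8351), Add(-16313, 16317))), Rational(1, 2)) = Pow(Add(18741, Mul(13446, 4)), Rational(1, 2)) = Pow(Add(18741, 53784), Rational(1, 2)) = Pow(72525, Rational(1, 2)) = Mul(5, Pow(2901, Rational(1, 2)))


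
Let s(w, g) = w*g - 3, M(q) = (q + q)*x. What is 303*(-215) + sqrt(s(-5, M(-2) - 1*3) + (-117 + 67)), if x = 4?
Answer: -65145 + sqrt(42) ≈ -65139.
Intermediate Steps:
M(q) = 8*q (M(q) = (q + q)*4 = (2*q)*4 = 8*q)
s(w, g) = -3 + g*w (s(w, g) = g*w - 3 = -3 + g*w)
303*(-215) + sqrt(s(-5, M(-2) - 1*3) + (-117 + 67)) = 303*(-215) + sqrt((-3 + (8*(-2) - 1*3)*(-5)) + (-117 + 67)) = -65145 + sqrt((-3 + (-16 - 3)*(-5)) - 50) = -65145 + sqrt((-3 - 19*(-5)) - 50) = -65145 + sqrt((-3 + 95) - 50) = -65145 + sqrt(92 - 50) = -65145 + sqrt(42)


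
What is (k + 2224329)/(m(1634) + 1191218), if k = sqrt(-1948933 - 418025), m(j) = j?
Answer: 2224329/1192852 + I*sqrt(2366958)/1192852 ≈ 1.8647 + 0.0012898*I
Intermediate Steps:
k = I*sqrt(2366958) (k = sqrt(-2366958) = I*sqrt(2366958) ≈ 1538.5*I)
(k + 2224329)/(m(1634) + 1191218) = (I*sqrt(2366958) + 2224329)/(1634 + 1191218) = (2224329 + I*sqrt(2366958))/1192852 = (2224329 + I*sqrt(2366958))*(1/1192852) = 2224329/1192852 + I*sqrt(2366958)/1192852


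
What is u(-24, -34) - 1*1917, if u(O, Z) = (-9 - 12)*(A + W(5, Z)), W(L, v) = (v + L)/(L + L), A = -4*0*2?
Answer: -18561/10 ≈ -1856.1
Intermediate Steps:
A = 0 (A = 0*2 = 0)
W(L, v) = (L + v)/(2*L) (W(L, v) = (L + v)/((2*L)) = (L + v)*(1/(2*L)) = (L + v)/(2*L))
u(O, Z) = -21/2 - 21*Z/10 (u(O, Z) = (-9 - 12)*(0 + (½)*(5 + Z)/5) = -21*(0 + (½)*(⅕)*(5 + Z)) = -21*(0 + (½ + Z/10)) = -21*(½ + Z/10) = -21/2 - 21*Z/10)
u(-24, -34) - 1*1917 = (-21/2 - 21/10*(-34)) - 1*1917 = (-21/2 + 357/5) - 1917 = 609/10 - 1917 = -18561/10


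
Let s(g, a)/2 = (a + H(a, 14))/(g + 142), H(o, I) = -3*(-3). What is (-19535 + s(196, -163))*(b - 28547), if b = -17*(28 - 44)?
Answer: 7180912575/13 ≈ 5.5238e+8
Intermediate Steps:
H(o, I) = 9
s(g, a) = 2*(9 + a)/(142 + g) (s(g, a) = 2*((a + 9)/(g + 142)) = 2*((9 + a)/(142 + g)) = 2*(9 + a)/(142 + g))
b = 272 (b = -17*(-16) = 272)
(-19535 + s(196, -163))*(b - 28547) = (-19535 + 2*(9 - 163)/(142 + 196))*(272 - 28547) = (-19535 + 2*(-154)/338)*(-28275) = (-19535 + 2*(1/338)*(-154))*(-28275) = (-19535 - 154/169)*(-28275) = -3301569/169*(-28275) = 7180912575/13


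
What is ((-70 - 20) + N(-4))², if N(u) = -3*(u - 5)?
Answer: 3969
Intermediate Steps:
N(u) = 15 - 3*u (N(u) = -3*(-5 + u) = 15 - 3*u)
((-70 - 20) + N(-4))² = ((-70 - 20) + (15 - 3*(-4)))² = (-90 + (15 + 12))² = (-90 + 27)² = (-63)² = 3969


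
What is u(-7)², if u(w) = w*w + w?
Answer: 1764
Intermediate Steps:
u(w) = w + w² (u(w) = w² + w = w + w²)
u(-7)² = (-7*(1 - 7))² = (-7*(-6))² = 42² = 1764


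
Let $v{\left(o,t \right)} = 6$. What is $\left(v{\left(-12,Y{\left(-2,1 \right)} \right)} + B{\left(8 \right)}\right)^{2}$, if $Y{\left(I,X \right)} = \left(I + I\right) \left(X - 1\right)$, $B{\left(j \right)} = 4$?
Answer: $100$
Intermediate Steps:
$Y{\left(I,X \right)} = 2 I \left(-1 + X\right)$
$\left(v{\left(-12,Y{\left(-2,1 \right)} \right)} + B{\left(8 \right)}\right)^{2} = \left(6 + 4\right)^{2} = 10^{2} = 100$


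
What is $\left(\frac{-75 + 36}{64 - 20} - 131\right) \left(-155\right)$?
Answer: $\frac{899465}{44} \approx 20442.0$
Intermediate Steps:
$\left(\frac{-75 + 36}{64 - 20} - 131\right) \left(-155\right) = \left(- \frac{39}{44} - 131\right) \left(-155\right) = \left(- \frac{5803}{44}\right) \left(-155\right) = \frac{899465}{44}$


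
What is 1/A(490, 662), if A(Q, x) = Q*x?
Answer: 1/324380 ≈ 3.0828e-6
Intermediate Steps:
1/A(490, 662) = 1/(490*662) = 1/324380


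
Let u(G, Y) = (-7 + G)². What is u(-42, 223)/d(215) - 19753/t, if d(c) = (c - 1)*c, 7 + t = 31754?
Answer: -832610983/1460679470 ≈ -0.57002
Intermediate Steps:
t = 31747 (t = -7 + 31754 = 31747)
d(c) = c*(-1 + c) (d(c) = (-1 + c)*c = c*(-1 + c))
u(-42, 223)/d(215) - 19753/t = (-7 - 42)²/((215*(-1 + 215))) - 19753/31747 = (-49)²/((215*214)) - 19753*1/31747 = 2401/46010 - 19753/31747 = -832610983/1460679470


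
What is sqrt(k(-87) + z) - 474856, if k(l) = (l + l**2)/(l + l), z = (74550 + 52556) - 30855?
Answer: -474856 + 4*sqrt(6013) ≈ -4.7455e+5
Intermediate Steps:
z = 96251 (z = 127106 - 30855 = 96251)
k(l) = (l + l**2)/(2*l) (k(l) = (l + l**2)/((2*l)) = (l + l**2)*(1/(2*l)) = (l + l**2)/(2*l))
sqrt(k(-87) + z) - 474856 = sqrt((1/2 + (1/2)*(-87)) + 96251) - 474856 = sqrt((1/2 - 87/2) + 96251) - 474856 = sqrt(-43 + 96251) - 474856 = sqrt(96208) - 474856 = 4*sqrt(6013) - 474856 = -474856 + 4*sqrt(6013)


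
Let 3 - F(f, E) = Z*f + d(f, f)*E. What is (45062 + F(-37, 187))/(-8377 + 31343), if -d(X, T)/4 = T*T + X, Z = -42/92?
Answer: 47903669/1056436 ≈ 45.345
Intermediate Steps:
Z = -21/46 (Z = -42*1/92 = -21/46 ≈ -0.45652)
d(X, T) = -4*X - 4*T² (d(X, T) = -4*(T*T + X) = -4*(T² + X) = -4*(X + T²) = -4*X - 4*T²)
F(f, E) = 3 + 21*f/46 - E*(-4*f - 4*f²) (F(f, E) = 3 - (-21*f/46 + (-4*f - 4*f²)*E) = 3 - (-21*f/46 + E*(-4*f - 4*f²)) = 3 + (21*f/46 - E*(-4*f - 4*f²)) = 3 + 21*f/46 - E*(-4*f - 4*f²))
(45062 + F(-37, 187))/(-8377 + 31343) = (45062 + (3 + (21/46)*(-37) + 4*187*(-37)*(1 - 37)))/(-8377 + 31343) = (45062 + (3 - 777/46 + 4*187*(-37)*(-36)))/22966 = (45062 + (3 - 777/46 + 996336))*(1/22966) = (45062 + 45830817/46)*(1/22966) = (47903669/46)*(1/22966) = 47903669/1056436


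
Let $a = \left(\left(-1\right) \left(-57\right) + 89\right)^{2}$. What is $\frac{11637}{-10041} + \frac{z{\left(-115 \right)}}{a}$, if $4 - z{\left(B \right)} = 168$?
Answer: $- \frac{20808418}{17836163} \approx -1.1666$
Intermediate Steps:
$z{\left(B \right)} = -164$ ($z{\left(B \right)} = 4 - 168 = -164$)
$a = 21316$ ($a = \left(57 + 89\right)^{2} = 146^{2} = 21316$)
$\frac{11637}{-10041} + \frac{z{\left(-115 \right)}}{a} = \frac{11637}{-10041} - \frac{164}{21316} = 11637 \left(- \frac{1}{10041}\right) - \frac{41}{5329} = - \frac{3879}{3347} - \frac{41}{5329} = - \frac{20808418}{17836163}$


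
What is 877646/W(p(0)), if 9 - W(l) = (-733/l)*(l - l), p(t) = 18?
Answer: 877646/9 ≈ 97516.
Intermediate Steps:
W(l) = 9 (W(l) = 9 - (-733/l)*(l - l) = 9 - (-733/l)*0 = 9 - 1*0 = 9 + 0 = 9)
877646/W(p(0)) = 877646/9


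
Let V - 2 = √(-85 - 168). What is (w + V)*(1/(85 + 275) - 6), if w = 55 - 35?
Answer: -23749/180 - 2159*I*√253/360 ≈ -131.94 - 95.392*I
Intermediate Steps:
w = 20
V = 2 + I*√253 (V = 2 + √(-85 - 168) = 2 + √(-253) = 2 + I*√253 ≈ 2.0 + 15.906*I)
(w + V)*(1/(85 + 275) - 6) = (20 + (2 + I*√253))*(1/(85 + 275) - 6) = (22 + I*√253)*(1/360 - 6) = (22 + I*√253)*(-2159/360) = -23749/180 - 2159*I*√253/360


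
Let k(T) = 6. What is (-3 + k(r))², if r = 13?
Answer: 9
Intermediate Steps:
(-3 + k(r))² = (-3 + 6)² = 3² = 9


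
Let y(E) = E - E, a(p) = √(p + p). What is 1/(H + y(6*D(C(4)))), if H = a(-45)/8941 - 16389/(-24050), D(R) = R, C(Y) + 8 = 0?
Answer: 3501041157469050/2385808841395489 - 5171496752500*I*√10/7157426524186467 ≈ 1.4674 - 0.0022849*I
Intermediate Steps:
a(p) = √2*√p (a(p) = √(2*p) = √2*√p)
C(Y) = -8 (C(Y) = -8 + 0 = -8)
y(E) = 0
H = 16389/24050 + 3*I*√10/8941 (H = (√2*√(-45))/8941 - 16389/(-24050) = (√2*(3*I*√5))*(1/8941) - 16389*(-1/24050) = (3*I*√10)*(1/8941) + 16389/24050 = 3*I*√10/8941 + 16389/24050 = 16389/24050 + 3*I*√10/8941 ≈ 0.68146 + 0.001061*I)
1/(H + y(6*D(C(4)))) = 1/((16389/24050 + 3*I*√10/8941) + 0) = 1/(16389/24050 + 3*I*√10/8941)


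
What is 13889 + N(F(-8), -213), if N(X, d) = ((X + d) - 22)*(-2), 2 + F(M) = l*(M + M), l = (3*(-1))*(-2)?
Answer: 14555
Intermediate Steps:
l = 6 (l = -3*(-2) = 6)
F(M) = -2 + 12*M (F(M) = -2 + 6*(M + M) = -2 + 6*(2*M) = -2 + 12*M)
N(X, d) = 44 - 2*X - 2*d (N(X, d) = (-22 + X + d)*(-2) = 44 - 2*X - 2*d)
13889 + N(F(-8), -213) = 13889 + (44 - 2*(-2 + 12*(-8)) - 2*(-213)) = 13889 + (44 - 2*(-2 - 96) + 426) = 13889 + (44 - 2*(-98) + 426) = 13889 + (44 + 196 + 426) = 13889 + 666 = 14555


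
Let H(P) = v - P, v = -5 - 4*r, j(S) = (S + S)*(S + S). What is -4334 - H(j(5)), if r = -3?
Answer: -4241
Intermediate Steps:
j(S) = 4*S² (j(S) = (2*S)*(2*S) = 4*S²)
v = 7 (v = -5 - 4*(-3) = -5 + 12 = 7)
H(P) = 7 - P
-4334 - H(j(5)) = -4334 - (7 - 4*5²) = -4334 - (7 - 4*25) = -4334 - (7 - 1*100) = -4334 - (7 - 100) = -4334 - 1*(-93) = -4334 + 93 = -4241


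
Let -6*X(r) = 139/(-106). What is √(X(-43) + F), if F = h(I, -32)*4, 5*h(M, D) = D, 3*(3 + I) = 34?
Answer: I*√64166835/1590 ≈ 5.038*I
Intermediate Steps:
I = 25/3 (I = -3 + (⅓)*34 = -3 + 34/3 = 25/3 ≈ 8.3333)
h(M, D) = D/5
X(r) = 139/636 (X(r) = -139/(6*(-106)) = -139*(-1)/(6*106) = -⅙*(-139/106) = 139/636)
F = -128/5 (F = ((⅕)*(-32))*4 = -32/5*4 = -128/5 ≈ -25.600)
√(X(-43) + F) = √(139/636 - 128/5) = √(-80713/3180) = I*√64166835/1590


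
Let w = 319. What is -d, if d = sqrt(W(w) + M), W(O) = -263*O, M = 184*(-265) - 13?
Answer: -I*sqrt(132670) ≈ -364.24*I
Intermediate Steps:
M = -48773 (M = -48760 - 13 = -48773)
d = I*sqrt(132670) (d = sqrt(-263*319 - 48773) = sqrt(-83897 - 48773) = sqrt(-132670) = I*sqrt(132670) ≈ 364.24*I)
-d = -I*sqrt(132670)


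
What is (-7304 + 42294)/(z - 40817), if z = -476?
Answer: -34990/41293 ≈ -0.84736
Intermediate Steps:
(-7304 + 42294)/(z - 40817) = (-7304 + 42294)/(-476 - 40817) = 34990/(-41293) = 34990*(-1/41293) = -34990/41293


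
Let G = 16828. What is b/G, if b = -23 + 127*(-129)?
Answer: -8203/8414 ≈ -0.97492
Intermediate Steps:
b = -16406 (b = -23 - 16383 = -16406)
b/G = -16406/16828 = -16406*1/16828 = -8203/8414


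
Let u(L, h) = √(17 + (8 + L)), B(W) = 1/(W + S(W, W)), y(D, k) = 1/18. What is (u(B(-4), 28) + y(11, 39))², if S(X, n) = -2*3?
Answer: 40343/1620 + √2490/90 ≈ 25.458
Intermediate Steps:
S(X, n) = -6
y(D, k) = 1/18
B(W) = 1/(-6 + W) (B(W) = 1/(W - 6) = 1/(-6 + W))
u(L, h) = √(25 + L)
(u(B(-4), 28) + y(11, 39))² = (√(25 + 1/(-6 - 4)) + 1/18)² = (√(25 + 1/(-10)) + 1/18)² = (√(25 - ⅒) + 1/18)² = (√(249/10) + 1/18)² = (√2490/10 + 1/18)² = (1/18 + √2490/10)²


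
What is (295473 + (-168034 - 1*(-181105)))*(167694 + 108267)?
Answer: 85146110784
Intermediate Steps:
(295473 + (-168034 - 1*(-181105)))*(167694 + 108267) = (295473 + (-168034 + 181105))*275961 = (295473 + 13071)*275961 = 308544*275961 = 85146110784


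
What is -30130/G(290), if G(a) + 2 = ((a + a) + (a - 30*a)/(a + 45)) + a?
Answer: -1009355/28237 ≈ -35.746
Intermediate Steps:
G(a) = -2 + 3*a - 29*a/(45 + a) (G(a) = -2 + (((a + a) + (a - 30*a)/(a + 45)) + a) = -2 + ((2*a + (-29*a)/(45 + a)) + a) = -2 + ((2*a - 29*a/(45 + a)) + a) = -2 + (3*a - 29*a/(45 + a)) = -2 + 3*a - 29*a/(45 + a))
-30130/G(290) = -30130*(45 + 290)/(-90 + 3*290² + 104*290) = -30130*335/(-90 + 3*84100 + 30160) = -30130*335/(-90 + 252300 + 30160) = -30130/((1/335)*282370) = -30130/56474/67 = -30130*67/56474 = -1009355/28237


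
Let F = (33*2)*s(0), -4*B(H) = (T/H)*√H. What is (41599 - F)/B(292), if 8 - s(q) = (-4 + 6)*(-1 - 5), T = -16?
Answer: 40279*√73/2 ≈ 1.7207e+5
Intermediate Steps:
s(q) = 20 (s(q) = 8 - (-4 + 6)*(-1 - 5) = 8 - 2*(-6) = 8 - 1*(-12) = 8 + 12 = 20)
B(H) = 4/√H (B(H) = -(-16/H)*√H/4 = -(-4)/√H = 4/√H)
F = 1320 (F = (33*2)*20 = 66*20 = 1320)
(41599 - F)/B(292) = (41599 - 1*1320)/((4/√292)) = (41599 - 1320)/((4*(√73/146))) = 40279/((2*√73/73)) = 40279*(√73/2) = 40279*√73/2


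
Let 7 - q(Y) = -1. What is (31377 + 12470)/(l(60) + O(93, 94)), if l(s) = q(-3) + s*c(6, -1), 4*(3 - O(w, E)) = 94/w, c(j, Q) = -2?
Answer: -8155542/20321 ≈ -401.34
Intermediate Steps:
O(w, E) = 3 - 47/(2*w)
q(Y) = 8 (q(Y) = 7 - 1*(-1) = 7 + 1 = 8)
l(s) = 8 - 2*s (l(s) = 8 + s*(-2) = 8 - 2*s)
(31377 + 12470)/(l(60) + O(93, 94)) = (31377 + 12470)/((8 - 2*60) + (3 - 47/2/93)) = 43847/((8 - 120) + (3 - 47/2*1/93)) = 43847/(-112 + (3 - 47/186)) = 43847/(-112 + 511/186) = 43847/(-20321/186) = 43847*(-186/20321) = -8155542/20321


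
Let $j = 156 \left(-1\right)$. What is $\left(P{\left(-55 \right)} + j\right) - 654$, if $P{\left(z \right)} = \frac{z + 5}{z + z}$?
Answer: $- \frac{8905}{11} \approx -809.54$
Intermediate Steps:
$j = -156$
$P{\left(z \right)} = \frac{5 + z}{2 z}$
$\left(P{\left(-55 \right)} + j\right) - 654 = \left(\frac{5 - 55}{2 \left(-55\right)} - 156\right) - 654 = \left(\frac{1}{2} \left(- \frac{1}{55}\right) \left(-50\right) - 156\right) - 654 = \left(\frac{5}{11} - 156\right) - 654 = - \frac{1711}{11} - 654 = - \frac{8905}{11}$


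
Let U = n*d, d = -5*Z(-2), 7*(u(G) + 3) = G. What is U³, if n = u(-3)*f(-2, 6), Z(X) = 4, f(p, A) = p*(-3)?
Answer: 23887872000/343 ≈ 6.9644e+7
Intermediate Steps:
f(p, A) = -3*p
u(G) = -3 + G/7
n = -144/7 (n = (-3 + (⅐)*(-3))*(-3*(-2)) = (-3 - 3/7)*6 = -24/7*6 = -144/7 ≈ -20.571)
d = -20 (d = -5*4 = -20)
U = 2880/7 (U = -144/7*(-20) = 2880/7 ≈ 411.43)
U³ = (2880/7)³ = 23887872000/343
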